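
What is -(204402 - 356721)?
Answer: 152319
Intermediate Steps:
-(204402 - 356721) = -1*(-152319) = 152319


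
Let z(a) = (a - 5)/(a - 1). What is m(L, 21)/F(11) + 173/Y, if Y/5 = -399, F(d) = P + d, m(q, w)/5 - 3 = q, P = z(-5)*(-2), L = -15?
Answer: -363079/45885 ≈ -7.9128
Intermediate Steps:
z(a) = (-5 + a)/(-1 + a)
P = -10/3 (P = ((-5 - 5)/(-1 - 5))*(-2) = (-10/(-6))*(-2) = -⅙*(-10)*(-2) = (5/3)*(-2) = -10/3 ≈ -3.3333)
m(q, w) = 15 + 5*q
F(d) = -10/3 + d
Y = -1995 (Y = 5*(-399) = -1995)
m(L, 21)/F(11) + 173/Y = (15 + 5*(-15))/(-10/3 + 11) + 173/(-1995) = (15 - 75)/(23/3) + 173*(-1/1995) = -60*3/23 - 173/1995 = -180/23 - 173/1995 = -363079/45885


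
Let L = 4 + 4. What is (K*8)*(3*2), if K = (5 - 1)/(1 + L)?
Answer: 64/3 ≈ 21.333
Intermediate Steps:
L = 8
K = 4/9 (K = (5 - 1)/(1 + 8) = 4/9 ≈ 0.44444)
(K*8)*(3*2) = ((4/9)*8)*(3*2) = (32/9)*6 = 64/3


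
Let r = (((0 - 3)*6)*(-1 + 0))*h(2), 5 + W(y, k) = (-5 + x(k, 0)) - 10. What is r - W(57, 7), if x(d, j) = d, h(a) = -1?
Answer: -5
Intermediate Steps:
W(y, k) = -20 + k (W(y, k) = -5 + ((-5 + k) - 10) = -5 + (-15 + k) = -20 + k)
r = -18 (r = (((0 - 3)*6)*(-1 + 0))*(-1) = (-3*6*(-1))*(-1) = -18*(-1)*(-1) = 18*(-1) = -18)
r - W(57, 7) = -18 - (-20 + 7) = -18 - 1*(-13) = -18 + 13 = -5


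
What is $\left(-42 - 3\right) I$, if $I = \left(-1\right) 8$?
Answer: $360$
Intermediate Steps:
$I = -8$
$\left(-42 - 3\right) I = \left(-42 - 3\right) \left(-8\right) = \left(-45\right) \left(-8\right) = 360$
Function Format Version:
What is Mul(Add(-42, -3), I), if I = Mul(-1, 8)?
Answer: 360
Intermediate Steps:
I = -8
Mul(Add(-42, -3), I) = Mul(Add(-42, -3), -8) = Mul(-45, -8) = 360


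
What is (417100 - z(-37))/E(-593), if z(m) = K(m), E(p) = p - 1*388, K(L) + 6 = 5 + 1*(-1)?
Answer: -139034/327 ≈ -425.18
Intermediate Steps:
K(L) = -2 (K(L) = -6 + (5 + 1*(-1)) = -6 + (5 - 1) = -6 + 4 = -2)
E(p) = -388 + p (E(p) = p - 388 = -388 + p)
z(m) = -2
(417100 - z(-37))/E(-593) = (417100 - 1*(-2))/(-388 - 593) = (417100 + 2)/(-981) = 417102*(-1/981) = -139034/327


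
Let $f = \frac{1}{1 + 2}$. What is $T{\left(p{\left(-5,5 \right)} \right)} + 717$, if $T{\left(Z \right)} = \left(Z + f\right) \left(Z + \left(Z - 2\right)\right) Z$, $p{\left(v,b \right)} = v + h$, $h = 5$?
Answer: $717$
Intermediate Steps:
$f = \frac{1}{3} \approx 0.33333$
$p{\left(v,b \right)} = 5 + v$ ($p{\left(v,b \right)} = v + 5 = 5 + v$)
$T{\left(Z \right)} = Z \left(-2 + 2 Z\right) \left(\frac{1}{3} + Z\right)$ ($T{\left(Z \right)} = \left(Z + \frac{1}{3}\right) \left(Z + \left(Z - 2\right)\right) Z = \left(\frac{1}{3} + Z\right) \left(Z + \left(-2 + Z\right)\right) Z = \left(\frac{1}{3} + Z\right) \left(-2 + 2 Z\right) Z = \left(-2 + 2 Z\right) \left(\frac{1}{3} + Z\right) Z = Z \left(-2 + 2 Z\right) \left(\frac{1}{3} + Z\right)$)
$T{\left(p{\left(-5,5 \right)} \right)} + 717 = \frac{2 \left(5 - 5\right) \left(-1 - 2 \left(5 - 5\right) + 3 \left(5 - 5\right)^{2}\right)}{3} + 717 = \frac{2}{3} \cdot 0 \left(-1 - 0 + 3 \cdot 0^{2}\right) + 717 = \frac{2}{3} \cdot 0 \left(-1 + 0 + 3 \cdot 0\right) + 717 = \frac{2}{3} \cdot 0 \left(-1 + 0 + 0\right) + 717 = \frac{2}{3} \cdot 0 \left(-1\right) + 717 = 0 + 717 = 717$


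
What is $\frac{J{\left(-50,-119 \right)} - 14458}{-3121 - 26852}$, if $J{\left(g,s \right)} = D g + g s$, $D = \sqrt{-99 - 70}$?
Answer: $\frac{2836}{9991} + \frac{650 i}{29973} \approx 0.28386 + 0.021686 i$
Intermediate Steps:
$D = 13 i$ ($D = \sqrt{-169} = 13 i \approx 13.0 i$)
$J{\left(g,s \right)} = g s + 13 i g$ ($J{\left(g,s \right)} = 13 i g + g s = g s + 13 i g$)
$\frac{J{\left(-50,-119 \right)} - 14458}{-3121 - 26852} = \frac{- 50 \left(-119 + 13 i\right) - 14458}{-3121 - 26852} = \frac{\left(5950 - 650 i\right) - 14458}{-29973} = \left(-8508 - 650 i\right) \left(- \frac{1}{29973}\right) = \frac{2836}{9991} + \frac{650 i}{29973}$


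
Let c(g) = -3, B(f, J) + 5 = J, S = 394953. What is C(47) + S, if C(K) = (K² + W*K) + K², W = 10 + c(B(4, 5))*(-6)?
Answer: 400687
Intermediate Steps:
B(f, J) = -5 + J
W = 28 (W = 10 - 3*(-6) = 10 + 18 = 28)
C(K) = 2*K² + 28*K (C(K) = (K² + 28*K) + K² = 2*K² + 28*K)
C(47) + S = 2*47*(14 + 47) + 394953 = 2*47*61 + 394953 = 5734 + 394953 = 400687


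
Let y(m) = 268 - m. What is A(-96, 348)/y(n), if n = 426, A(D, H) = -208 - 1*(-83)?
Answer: 125/158 ≈ 0.79114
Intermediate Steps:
A(D, H) = -125 (A(D, H) = -208 + 83 = -125)
A(-96, 348)/y(n) = -125/(268 - 1*426) = -125/(268 - 426) = -125/(-158) = -125*(-1/158) = 125/158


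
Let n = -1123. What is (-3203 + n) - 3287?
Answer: -7613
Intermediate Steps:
(-3203 + n) - 3287 = (-3203 - 1123) - 3287 = -4326 - 3287 = -7613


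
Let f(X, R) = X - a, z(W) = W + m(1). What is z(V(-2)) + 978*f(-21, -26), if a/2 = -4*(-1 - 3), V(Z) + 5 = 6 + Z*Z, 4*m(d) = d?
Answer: -207315/4 ≈ -51829.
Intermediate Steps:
m(d) = d/4
V(Z) = 1 + Z**2 (V(Z) = -5 + (6 + Z*Z) = -5 + (6 + Z**2) = 1 + Z**2)
a = 32 (a = 2*(-4*(-1 - 3)) = 2*(-4*(-4)) = 2*16 = 32)
z(W) = 1/4 + W (z(W) = W + (1/4)*1 = W + 1/4 = 1/4 + W)
f(X, R) = -32 + X (f(X, R) = X - 1*32 = X - 32 = -32 + X)
z(V(-2)) + 978*f(-21, -26) = (1/4 + (1 + (-2)**2)) + 978*(-32 - 21) = (1/4 + (1 + 4)) + 978*(-53) = (1/4 + 5) - 51834 = 21/4 - 51834 = -207315/4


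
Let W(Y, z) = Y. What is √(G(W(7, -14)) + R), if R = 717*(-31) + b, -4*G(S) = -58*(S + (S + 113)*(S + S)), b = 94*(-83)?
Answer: I*√22270/2 ≈ 74.616*I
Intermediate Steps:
b = -7802
G(S) = 29*S/2 + 29*S*(113 + S) (G(S) = -(-29)*(S + (S + 113)*(S + S))/2 = -(-29)*(S + (113 + S)*(2*S))/2 = -(-29)*(S + 2*S*(113 + S))/2 = -(-58*S - 116*S*(113 + S))/4 = 29*S/2 + 29*S*(113 + S))
R = -30029 (R = 717*(-31) - 7802 = -22227 - 7802 = -30029)
√(G(W(7, -14)) + R) = √((29/2)*7*(227 + 2*7) - 30029) = √((29/2)*7*(227 + 14) - 30029) = √((29/2)*7*241 - 30029) = √(48923/2 - 30029) = √(-11135/2) = I*√22270/2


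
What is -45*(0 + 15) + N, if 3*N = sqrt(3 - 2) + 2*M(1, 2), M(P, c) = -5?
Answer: -678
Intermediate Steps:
N = -3 (N = (sqrt(3 - 2) + 2*(-5))/3 = (sqrt(1) - 10)/3 = (1 - 10)/3 = (1/3)*(-9) = -3)
-45*(0 + 15) + N = -45*(0 + 15) - 3 = -45*15 - 3 = -675 - 3 = -678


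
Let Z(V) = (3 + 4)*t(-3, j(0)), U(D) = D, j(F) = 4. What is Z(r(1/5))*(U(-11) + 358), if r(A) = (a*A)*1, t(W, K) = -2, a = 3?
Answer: -4858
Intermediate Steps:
r(A) = 3*A (r(A) = (3*A)*1 = 3*A)
Z(V) = -14 (Z(V) = (3 + 4)*(-2) = 7*(-2) = -14)
Z(r(1/5))*(U(-11) + 358) = -14*(-11 + 358) = -14*347 = -4858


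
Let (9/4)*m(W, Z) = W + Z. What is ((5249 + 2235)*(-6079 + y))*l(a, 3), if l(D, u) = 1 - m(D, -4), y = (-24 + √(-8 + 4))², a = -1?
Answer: -1195217252/9 - 6945152*I/3 ≈ -1.328e+8 - 2.3151e+6*I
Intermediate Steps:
y = (-24 + 2*I)² (y = (-24 + √(-4))² = (-24 + 2*I)² ≈ 572.0 - 96.0*I)
m(W, Z) = 4*W/9 + 4*Z/9 (m(W, Z) = 4*(W + Z)/9 = 4*W/9 + 4*Z/9)
l(D, u) = 25/9 - 4*D/9 (l(D, u) = 1 - (4*D/9 + (4/9)*(-4)) = 1 - (4*D/9 - 16/9) = 1 - (-16/9 + 4*D/9) = 1 + (16/9 - 4*D/9) = 25/9 - 4*D/9)
((5249 + 2235)*(-6079 + y))*l(a, 3) = ((5249 + 2235)*(-6079 + (572 - 96*I)))*(25/9 - 4/9*(-1)) = (7484*(-5507 - 96*I))*(25/9 + 4/9) = (-41214388 - 718464*I)*(29/9) = -1195217252/9 - 6945152*I/3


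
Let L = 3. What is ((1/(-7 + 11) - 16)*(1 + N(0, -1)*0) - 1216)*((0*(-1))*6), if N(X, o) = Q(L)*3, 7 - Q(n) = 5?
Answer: 0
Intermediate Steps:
Q(n) = 2 (Q(n) = 7 - 1*5 = 7 - 5 = 2)
N(X, o) = 6 (N(X, o) = 2*3 = 6)
((1/(-7 + 11) - 16)*(1 + N(0, -1)*0) - 1216)*((0*(-1))*6) = ((1/(-7 + 11) - 16)*(1 + 6*0) - 1216)*((0*(-1))*6) = ((1/4 - 16)*(1 + 0) - 1216)*(0*6) = ((¼ - 16)*1 - 1216)*0 = (-63/4*1 - 1216)*0 = (-63/4 - 1216)*0 = -4927/4*0 = 0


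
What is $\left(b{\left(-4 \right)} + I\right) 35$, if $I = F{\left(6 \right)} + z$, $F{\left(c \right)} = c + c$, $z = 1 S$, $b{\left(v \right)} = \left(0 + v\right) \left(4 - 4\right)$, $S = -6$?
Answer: $210$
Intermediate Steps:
$b{\left(v \right)} = 0$ ($b{\left(v \right)} = v 0 = 0$)
$z = -6$ ($z = 1 \left(-6\right) = -6$)
$F{\left(c \right)} = 2 c$
$I = 6$ ($I = 2 \cdot 6 - 6 = 12 - 6 = 6$)
$\left(b{\left(-4 \right)} + I\right) 35 = \left(0 + 6\right) 35 = 6 \cdot 35 = 210$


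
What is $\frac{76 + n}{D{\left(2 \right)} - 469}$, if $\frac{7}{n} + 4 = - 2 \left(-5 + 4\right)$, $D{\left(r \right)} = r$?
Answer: $- \frac{145}{934} \approx -0.15525$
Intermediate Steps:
$n = - \frac{7}{2}$ ($n = \frac{7}{-4 - 2 \left(-5 + 4\right)} = \frac{7}{-4 - -2} = \frac{7}{-4 + 2} = \frac{7}{-2} = 7 \left(- \frac{1}{2}\right) = - \frac{7}{2} \approx -3.5$)
$\frac{76 + n}{D{\left(2 \right)} - 469} = \frac{76 - \frac{7}{2}}{2 - 469} = \frac{145}{2 \left(-467\right)} = \frac{145}{2} \left(- \frac{1}{467}\right) = - \frac{145}{934}$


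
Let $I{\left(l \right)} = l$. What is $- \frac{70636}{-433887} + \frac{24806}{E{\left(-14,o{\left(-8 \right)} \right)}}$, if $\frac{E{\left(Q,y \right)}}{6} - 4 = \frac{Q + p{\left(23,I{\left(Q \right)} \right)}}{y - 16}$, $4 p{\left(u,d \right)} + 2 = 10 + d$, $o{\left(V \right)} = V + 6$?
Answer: $\frac{64590366832}{75930225} \approx 850.65$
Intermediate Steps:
$o{\left(V \right)} = 6 + V$
$p{\left(u,d \right)} = 2 + \frac{d}{4}$ ($p{\left(u,d \right)} = - \frac{1}{2} + \frac{10 + d}{4} = - \frac{1}{2} + \left(\frac{5}{2} + \frac{d}{4}\right) = 2 + \frac{d}{4}$)
$E{\left(Q,y \right)} = 24 + \frac{6 \left(2 + \frac{5 Q}{4}\right)}{-16 + y}$ ($E{\left(Q,y \right)} = 24 + 6 \frac{Q + \left(2 + \frac{Q}{4}\right)}{y - 16} = 24 + 6 \frac{2 + \frac{5 Q}{4}}{-16 + y} = 24 + \frac{6 \left(2 + \frac{5 Q}{4}\right)}{-16 + y}$)
$- \frac{70636}{-433887} + \frac{24806}{E{\left(-14,o{\left(-8 \right)} \right)}} = - \frac{70636}{-433887} + \frac{24806}{\frac{3}{2} \frac{1}{-16 + \left(6 - 8\right)} \left(-248 + 5 \left(-14\right) + 16 \left(6 - 8\right)\right)} = \left(-70636\right) \left(- \frac{1}{433887}\right) + \frac{24806}{\frac{3}{2} \frac{1}{-16 - 2} \left(-248 - 70 + 16 \left(-2\right)\right)} = \frac{70636}{433887} + \frac{24806}{\frac{3}{2} \frac{1}{-18} \left(-248 - 70 - 32\right)} = \frac{70636}{433887} + \frac{24806}{\frac{3}{2} \left(- \frac{1}{18}\right) \left(-350\right)} = \frac{70636}{433887} + \frac{24806}{\frac{175}{6}} = \frac{70636}{433887} + 24806 \cdot \frac{6}{175} = \frac{70636}{433887} + \frac{148836}{175} = \frac{64590366832}{75930225}$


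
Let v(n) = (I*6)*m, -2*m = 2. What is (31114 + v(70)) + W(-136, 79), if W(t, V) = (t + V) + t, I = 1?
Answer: 30915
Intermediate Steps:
m = -1 (m = -1/2*2 = -1)
v(n) = -6 (v(n) = (1*6)*(-1) = 6*(-1) = -6)
W(t, V) = V + 2*t (W(t, V) = (V + t) + t = V + 2*t)
(31114 + v(70)) + W(-136, 79) = (31114 - 6) + (79 + 2*(-136)) = 31108 + (79 - 272) = 31108 - 193 = 30915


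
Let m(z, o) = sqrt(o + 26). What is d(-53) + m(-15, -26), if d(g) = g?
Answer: -53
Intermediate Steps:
m(z, o) = sqrt(26 + o)
d(-53) + m(-15, -26) = -53 + sqrt(26 - 26) = -53 + sqrt(0) = -53 + 0 = -53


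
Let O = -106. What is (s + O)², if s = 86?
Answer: 400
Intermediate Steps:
(s + O)² = (86 - 106)² = (-20)² = 400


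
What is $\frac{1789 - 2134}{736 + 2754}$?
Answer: $- \frac{69}{698} \approx -0.098854$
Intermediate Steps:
$\frac{1789 - 2134}{736 + 2754} = - \frac{345}{3490} = \left(-345\right) \frac{1}{3490} = - \frac{69}{698}$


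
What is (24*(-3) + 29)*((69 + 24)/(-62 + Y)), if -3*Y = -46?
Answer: 11997/140 ≈ 85.693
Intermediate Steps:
Y = 46/3 (Y = -1/3*(-46) = 46/3 ≈ 15.333)
(24*(-3) + 29)*((69 + 24)/(-62 + Y)) = (24*(-3) + 29)*((69 + 24)/(-62 + 46/3)) = (-72 + 29)*(93/(-140/3)) = -3999*(-3)/140 = -43*(-279/140) = 11997/140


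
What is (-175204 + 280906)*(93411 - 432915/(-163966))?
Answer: 809500847392791/81983 ≈ 9.8740e+9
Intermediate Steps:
(-175204 + 280906)*(93411 - 432915/(-163966)) = 105702*(93411 - 432915*(-1/163966)) = 105702*(93411 + 432915/163966) = 105702*(15316660941/163966) = 809500847392791/81983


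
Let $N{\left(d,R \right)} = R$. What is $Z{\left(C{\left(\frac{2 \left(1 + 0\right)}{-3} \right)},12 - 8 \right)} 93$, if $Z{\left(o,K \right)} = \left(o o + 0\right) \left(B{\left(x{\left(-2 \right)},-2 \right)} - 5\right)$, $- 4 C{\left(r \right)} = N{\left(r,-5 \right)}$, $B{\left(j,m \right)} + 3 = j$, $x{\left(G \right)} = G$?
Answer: $- \frac{11625}{8} \approx -1453.1$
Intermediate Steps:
$B{\left(j,m \right)} = -3 + j$
$C{\left(r \right)} = \frac{5}{4}$ ($C{\left(r \right)} = \left(- \frac{1}{4}\right) \left(-5\right) = \frac{5}{4}$)
$Z{\left(o,K \right)} = - 10 o^{2}$ ($Z{\left(o,K \right)} = \left(o o + 0\right) \left(\left(-3 - 2\right) - 5\right) = \left(o^{2} + 0\right) \left(-5 - 5\right) = o^{2} \left(-10\right) = - 10 o^{2}$)
$Z{\left(C{\left(\frac{2 \left(1 + 0\right)}{-3} \right)},12 - 8 \right)} 93 = - 10 \left(\frac{5}{4}\right)^{2} \cdot 93 = \left(-10\right) \frac{25}{16} \cdot 93 = \left(- \frac{125}{8}\right) 93 = - \frac{11625}{8}$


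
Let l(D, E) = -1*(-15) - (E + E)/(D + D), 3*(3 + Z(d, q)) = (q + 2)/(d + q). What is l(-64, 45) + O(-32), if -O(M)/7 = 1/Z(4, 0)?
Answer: 19773/1088 ≈ 18.174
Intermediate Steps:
Z(d, q) = -3 + (2 + q)/(3*(d + q)) (Z(d, q) = -3 + ((q + 2)/(d + q))/3 = -3 + ((2 + q)/(d + q))/3 = -3 + (2 + q)/(3*(d + q)))
O(M) = 42/17 (O(M) = -7*3*(4 + 0)/(2 - 9*4 - 8*0) = -7*12/(2 - 36 + 0) = -7/((⅓)*(¼)*(-34)) = -7/(-17/6) = -7*(-6/17) = 42/17)
l(D, E) = 15 - E/D (l(D, E) = 15 - 2*E/(2*D) = 15 - 2*E*1/(2*D) = 15 - E/D)
l(-64, 45) + O(-32) = (15 - 1*45/(-64)) + 42/17 = (15 - 1*45*(-1/64)) + 42/17 = (15 + 45/64) + 42/17 = 1005/64 + 42/17 = 19773/1088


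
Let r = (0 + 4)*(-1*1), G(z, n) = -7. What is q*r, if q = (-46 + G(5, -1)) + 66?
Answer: -52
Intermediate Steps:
r = -4 (r = 4*(-1) = -4)
q = 13 (q = (-46 - 7) + 66 = -53 + 66 = 13)
q*r = 13*(-4) = -52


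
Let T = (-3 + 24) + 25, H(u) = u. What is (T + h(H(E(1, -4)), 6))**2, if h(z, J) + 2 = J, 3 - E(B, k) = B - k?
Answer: 2500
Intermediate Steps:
E(B, k) = 3 + k - B (E(B, k) = 3 - (B - k) = 3 + (k - B) = 3 + k - B)
h(z, J) = -2 + J
T = 46 (T = 21 + 25 = 46)
(T + h(H(E(1, -4)), 6))**2 = (46 + (-2 + 6))**2 = (46 + 4)**2 = 50**2 = 2500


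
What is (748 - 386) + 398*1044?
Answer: 415874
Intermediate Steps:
(748 - 386) + 398*1044 = 362 + 415512 = 415874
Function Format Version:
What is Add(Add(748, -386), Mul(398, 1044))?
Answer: 415874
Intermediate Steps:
Add(Add(748, -386), Mul(398, 1044)) = Add(362, 415512) = 415874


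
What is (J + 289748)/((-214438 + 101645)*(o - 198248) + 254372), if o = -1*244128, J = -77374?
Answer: 106187/24948585270 ≈ 4.2562e-6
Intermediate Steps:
o = -244128
(J + 289748)/((-214438 + 101645)*(o - 198248) + 254372) = (-77374 + 289748)/((-214438 + 101645)*(-244128 - 198248) + 254372) = 212374/(-112793*(-442376) + 254372) = 212374/(49896916168 + 254372) = 212374/49897170540 = 212374*(1/49897170540) = 106187/24948585270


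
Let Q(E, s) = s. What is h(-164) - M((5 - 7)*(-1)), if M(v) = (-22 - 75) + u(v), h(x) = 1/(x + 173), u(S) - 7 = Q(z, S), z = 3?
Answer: 793/9 ≈ 88.111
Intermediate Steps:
u(S) = 7 + S
h(x) = 1/(173 + x)
M(v) = -90 + v (M(v) = (-22 - 75) + (7 + v) = -97 + (7 + v) = -90 + v)
h(-164) - M((5 - 7)*(-1)) = 1/(173 - 164) - (-90 + (5 - 7)*(-1)) = 1/9 - (-90 - 2*(-1)) = ⅑ - (-90 + 2) = ⅑ - 1*(-88) = ⅑ + 88 = 793/9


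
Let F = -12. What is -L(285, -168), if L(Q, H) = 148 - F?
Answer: -160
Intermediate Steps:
L(Q, H) = 160 (L(Q, H) = 148 - 1*(-12) = 148 + 12 = 160)
-L(285, -168) = -1*160 = -160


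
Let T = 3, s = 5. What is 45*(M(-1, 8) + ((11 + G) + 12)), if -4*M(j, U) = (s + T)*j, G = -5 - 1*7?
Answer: 585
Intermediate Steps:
G = -12 (G = -5 - 7 = -12)
M(j, U) = -2*j (M(j, U) = -(5 + 3)*j/4 = -2*j)
45*(M(-1, 8) + ((11 + G) + 12)) = 45*(-2*(-1) + ((11 - 12) + 12)) = 45*(2 + (-1 + 12)) = 45*(2 + 11) = 45*13 = 585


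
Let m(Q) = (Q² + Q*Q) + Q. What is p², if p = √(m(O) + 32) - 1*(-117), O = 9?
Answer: (117 + √203)² ≈ 17226.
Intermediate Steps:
m(Q) = Q + 2*Q² (m(Q) = (Q² + Q²) + Q = 2*Q² + Q = Q + 2*Q²)
p = 117 + √203 (p = √(9*(1 + 2*9) + 32) - 1*(-117) = √(9*(1 + 18) + 32) + 117 = √(9*19 + 32) + 117 = √(171 + 32) + 117 = √203 + 117 = 117 + √203 ≈ 131.25)
p² = (117 + √203)²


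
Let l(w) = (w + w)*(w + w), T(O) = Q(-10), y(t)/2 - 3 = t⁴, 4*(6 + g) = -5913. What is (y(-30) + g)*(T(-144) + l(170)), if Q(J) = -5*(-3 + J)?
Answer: 748825272855/4 ≈ 1.8721e+11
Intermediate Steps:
g = -5937/4 (g = -6 + (¼)*(-5913) = -6 - 5913/4 = -5937/4 ≈ -1484.3)
y(t) = 6 + 2*t⁴
Q(J) = 15 - 5*J
T(O) = 65 (T(O) = 15 - 5*(-10) = 15 + 50 = 65)
l(w) = 4*w² (l(w) = (2*w)*(2*w) = 4*w²)
(y(-30) + g)*(T(-144) + l(170)) = ((6 + 2*(-30)⁴) - 5937/4)*(65 + 4*170²) = ((6 + 2*810000) - 5937/4)*(65 + 4*28900) = ((6 + 1620000) - 5937/4)*(65 + 115600) = (1620006 - 5937/4)*115665 = (6474087/4)*115665 = 748825272855/4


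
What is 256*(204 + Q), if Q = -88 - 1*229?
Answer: -28928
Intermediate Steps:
Q = -317 (Q = -88 - 229 = -317)
256*(204 + Q) = 256*(204 - 317) = 256*(-113) = -28928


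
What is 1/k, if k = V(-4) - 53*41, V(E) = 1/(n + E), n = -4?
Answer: -8/17385 ≈ -0.00046017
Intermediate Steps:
V(E) = 1/(-4 + E)
k = -17385/8 (k = 1/(-4 - 4) - 53*41 = 1/(-8) - 2173 = -1/8 - 2173 = -17385/8 ≈ -2173.1)
1/k = 1/(-17385/8) = -8/17385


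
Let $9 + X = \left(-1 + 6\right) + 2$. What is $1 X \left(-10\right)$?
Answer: $20$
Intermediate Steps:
$X = -2$ ($X = -9 + \left(\left(-1 + 6\right) + 2\right) = -9 + \left(5 + 2\right) = -9 + 7 = -2$)
$1 X \left(-10\right) = 1 \left(-2\right) \left(-10\right) = \left(-2\right) \left(-10\right) = 20$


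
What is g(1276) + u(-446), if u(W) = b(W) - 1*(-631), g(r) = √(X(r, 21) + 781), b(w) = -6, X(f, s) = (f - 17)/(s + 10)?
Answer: 625 + 3*√87730/31 ≈ 653.66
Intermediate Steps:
X(f, s) = (-17 + f)/(10 + s)
g(r) = √(24194/31 + r/31) (g(r) = √((-17 + r)/(10 + 21) + 781) = √((-17 + r)/31 + 781) = √((-17/31 + r/31) + 781) = √(24194/31 + r/31))
u(W) = 625 (u(W) = -6 - 1*(-631) = -6 + 631 = 625)
g(1276) + u(-446) = √(750014 + 31*1276)/31 + 625 = √(750014 + 39556)/31 + 625 = √789570/31 + 625 = (3*√87730)/31 + 625 = 3*√87730/31 + 625 = 625 + 3*√87730/31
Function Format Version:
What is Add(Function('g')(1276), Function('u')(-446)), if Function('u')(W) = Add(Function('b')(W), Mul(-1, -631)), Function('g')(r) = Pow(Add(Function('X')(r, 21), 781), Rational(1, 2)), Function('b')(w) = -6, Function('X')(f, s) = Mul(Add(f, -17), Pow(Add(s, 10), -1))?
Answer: Add(625, Mul(Rational(3, 31), Pow(87730, Rational(1, 2)))) ≈ 653.66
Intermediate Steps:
Function('X')(f, s) = Mul(Pow(Add(10, s), -1), Add(-17, f)) (Function('X')(f, s) = Mul(Add(-17, f), Pow(Add(10, s), -1)) = Mul(Pow(Add(10, s), -1), Add(-17, f)))
Function('g')(r) = Pow(Add(Rational(24194, 31), Mul(Rational(1, 31), r)), Rational(1, 2)) (Function('g')(r) = Pow(Add(Mul(Pow(Add(10, 21), -1), Add(-17, r)), 781), Rational(1, 2)) = Pow(Add(Mul(Pow(31, -1), Add(-17, r)), 781), Rational(1, 2)) = Pow(Add(Mul(Rational(1, 31), Add(-17, r)), 781), Rational(1, 2)) = Pow(Add(Add(Rational(-17, 31), Mul(Rational(1, 31), r)), 781), Rational(1, 2)) = Pow(Add(Rational(24194, 31), Mul(Rational(1, 31), r)), Rational(1, 2)))
Function('u')(W) = 625 (Function('u')(W) = Add(-6, Mul(-1, -631)) = Add(-6, 631) = 625)
Add(Function('g')(1276), Function('u')(-446)) = Add(Mul(Rational(1, 31), Pow(Add(750014, Mul(31, 1276)), Rational(1, 2))), 625) = Add(Mul(Rational(1, 31), Pow(Add(750014, 39556), Rational(1, 2))), 625) = Add(Mul(Rational(1, 31), Pow(789570, Rational(1, 2))), 625) = Add(Mul(Rational(1, 31), Mul(3, Pow(87730, Rational(1, 2)))), 625) = Add(Mul(Rational(3, 31), Pow(87730, Rational(1, 2))), 625) = Add(625, Mul(Rational(3, 31), Pow(87730, Rational(1, 2))))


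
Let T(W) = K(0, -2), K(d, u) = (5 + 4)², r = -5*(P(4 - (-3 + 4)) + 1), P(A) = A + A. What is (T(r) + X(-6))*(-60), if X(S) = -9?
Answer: -4320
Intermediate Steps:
P(A) = 2*A
r = -35 (r = -5*(2*(4 - (-3 + 4)) + 1) = -5*(2*(4 - 1*1) + 1) = -5*(2*(4 - 1) + 1) = -5*(2*3 + 1) = -5*(6 + 1) = -5*7 = -35)
K(d, u) = 81 (K(d, u) = 9² = 81)
T(W) = 81
(T(r) + X(-6))*(-60) = (81 - 9)*(-60) = 72*(-60) = -4320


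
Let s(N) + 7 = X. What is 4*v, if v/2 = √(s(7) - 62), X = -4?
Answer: 8*I*√73 ≈ 68.352*I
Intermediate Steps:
s(N) = -11 (s(N) = -7 - 4 = -11)
v = 2*I*√73 (v = 2*√(-11 - 62) = 2*√(-73) = 2*(I*√73) = 2*I*√73 ≈ 17.088*I)
4*v = 4*(2*I*√73) = 8*I*√73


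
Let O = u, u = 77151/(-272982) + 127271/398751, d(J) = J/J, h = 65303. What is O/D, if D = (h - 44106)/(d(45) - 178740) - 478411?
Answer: -21549714770843/282060612627235087404 ≈ -7.6401e-8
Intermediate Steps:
d(J) = 1
u = 1326217907/36283948494 (u = 77151*(-1/272982) + 127271*(1/398751) = -25717/90994 + 127271/398751 = 1326217907/36283948494 ≈ 0.036551)
O = 1326217907/36283948494 ≈ 0.036551
D = -7773702266/16249 (D = (65303 - 44106)/(1 - 178740) - 478411 = 21197/(-178739) - 478411 = 21197*(-1/178739) - 478411 = -1927/16249 - 478411 = -7773702266/16249 ≈ -4.7841e+5)
O/D = 1326217907/(36283948494*(-7773702266/16249)) = (1326217907/36283948494)*(-16249/7773702266) = -21549714770843/282060612627235087404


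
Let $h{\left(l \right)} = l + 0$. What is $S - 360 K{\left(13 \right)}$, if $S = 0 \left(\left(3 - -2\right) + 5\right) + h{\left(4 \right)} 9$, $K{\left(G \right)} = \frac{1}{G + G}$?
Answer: $\frac{288}{13} \approx 22.154$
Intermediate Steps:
$h{\left(l \right)} = l$
$K{\left(G \right)} = \frac{1}{2 G}$
$S = 36$ ($S = 0 \left(\left(3 - -2\right) + 5\right) + 4 \cdot 9 = 0 \left(\left(3 + 2\right) + 5\right) + 36 = 0 \left(5 + 5\right) + 36 = 0 \cdot 10 + 36 = 0 + 36 = 36$)
$S - 360 K{\left(13 \right)} = 36 - 360 \frac{1}{2 \cdot 13} = 36 - 360 \cdot \frac{1}{2} \cdot \frac{1}{13} = 36 - \frac{180}{13} = \frac{288}{13}$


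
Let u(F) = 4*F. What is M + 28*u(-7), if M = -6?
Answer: -790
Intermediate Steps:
M + 28*u(-7) = -6 + 28*(4*(-7)) = -6 + 28*(-28) = -6 - 784 = -790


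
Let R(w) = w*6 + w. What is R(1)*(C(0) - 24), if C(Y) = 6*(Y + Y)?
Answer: -168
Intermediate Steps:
C(Y) = 12*Y (C(Y) = 6*(2*Y) = 12*Y)
R(w) = 7*w (R(w) = 6*w + w = 7*w)
R(1)*(C(0) - 24) = (7*1)*(12*0 - 24) = 7*(0 - 24) = 7*(-24) = -168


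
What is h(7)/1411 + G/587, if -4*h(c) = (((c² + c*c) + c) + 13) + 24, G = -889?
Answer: -2550435/1656514 ≈ -1.5396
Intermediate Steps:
h(c) = -37/4 - c²/2 - c/4 (h(c) = -((((c² + c*c) + c) + 13) + 24)/4 = -((((c² + c²) + c) + 13) + 24)/4 = -(((2*c² + c) + 13) + 24)/4 = -(((c + 2*c²) + 13) + 24)/4 = -((13 + c + 2*c²) + 24)/4 = -(37 + c + 2*c²)/4 = -37/4 - c²/2 - c/4)
h(7)/1411 + G/587 = (-37/4 - ½*7² - ¼*7)/1411 - 889/587 = (-37/4 - ½*49 - 7/4)*(1/1411) - 889*1/587 = (-37/4 - 49/2 - 7/4)*(1/1411) - 889/587 = -71/2*1/1411 - 889/587 = -71/2822 - 889/587 = -2550435/1656514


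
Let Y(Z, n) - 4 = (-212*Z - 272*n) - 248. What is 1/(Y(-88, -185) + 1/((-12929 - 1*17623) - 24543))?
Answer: 55095/3786789539 ≈ 1.4549e-5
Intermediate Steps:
Y(Z, n) = -244 - 272*n - 212*Z (Y(Z, n) = 4 + ((-212*Z - 272*n) - 248) = 4 + ((-272*n - 212*Z) - 248) = 4 + (-248 - 272*n - 212*Z) = -244 - 272*n - 212*Z)
1/(Y(-88, -185) + 1/((-12929 - 1*17623) - 24543)) = 1/((-244 - 272*(-185) - 212*(-88)) + 1/((-12929 - 1*17623) - 24543)) = 1/((-244 + 50320 + 18656) + 1/((-12929 - 17623) - 24543)) = 1/(68732 + 1/(-30552 - 24543)) = 1/(68732 + 1/(-55095)) = 1/(68732 - 1/55095) = 1/(3786789539/55095) = 55095/3786789539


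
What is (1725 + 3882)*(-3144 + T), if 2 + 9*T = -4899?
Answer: -20681731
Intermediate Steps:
T = -4901/9 (T = -2/9 + (1/9)*(-4899) = -2/9 - 1633/3 = -4901/9 ≈ -544.56)
(1725 + 3882)*(-3144 + T) = (1725 + 3882)*(-3144 - 4901/9) = 5607*(-33197/9) = -20681731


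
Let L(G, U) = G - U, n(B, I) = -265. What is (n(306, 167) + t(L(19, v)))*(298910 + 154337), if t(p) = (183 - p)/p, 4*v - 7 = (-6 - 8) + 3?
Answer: -2328329839/20 ≈ -1.1642e+8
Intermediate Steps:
v = -1 (v = 7/4 + ((-6 - 8) + 3)/4 = 7/4 + (-14 + 3)/4 = 7/4 + (1/4)*(-11) = 7/4 - 11/4 = -1)
t(p) = (183 - p)/p
(n(306, 167) + t(L(19, v)))*(298910 + 154337) = (-265 + (183 - (19 - 1*(-1)))/(19 - 1*(-1)))*(298910 + 154337) = (-265 + (183 - (19 + 1))/(19 + 1))*453247 = (-265 + (183 - 1*20)/20)*453247 = (-265 + (183 - 20)/20)*453247 = (-265 + (1/20)*163)*453247 = (-265 + 163/20)*453247 = -5137/20*453247 = -2328329839/20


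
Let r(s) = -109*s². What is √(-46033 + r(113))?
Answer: I*√1437854 ≈ 1199.1*I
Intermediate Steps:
√(-46033 + r(113)) = √(-46033 - 109*113²) = √(-46033 - 109*12769) = √(-46033 - 1391821) = √(-1437854) = I*√1437854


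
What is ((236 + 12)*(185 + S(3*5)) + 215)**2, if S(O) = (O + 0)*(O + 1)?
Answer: 11154528225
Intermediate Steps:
S(O) = O*(1 + O)
((236 + 12)*(185 + S(3*5)) + 215)**2 = ((236 + 12)*(185 + (3*5)*(1 + 3*5)) + 215)**2 = (248*(185 + 15*(1 + 15)) + 215)**2 = (248*(185 + 15*16) + 215)**2 = (248*(185 + 240) + 215)**2 = (248*425 + 215)**2 = (105400 + 215)**2 = 105615**2 = 11154528225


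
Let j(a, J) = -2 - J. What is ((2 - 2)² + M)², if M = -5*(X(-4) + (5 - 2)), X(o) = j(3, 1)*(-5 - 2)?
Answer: 14400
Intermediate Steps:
X(o) = 21 (X(o) = (-2 - 1*1)*(-5 - 2) = (-2 - 1)*(-7) = -3*(-7) = 21)
M = -120 (M = -5*(21 + (5 - 2)) = -5*(21 + 3) = -5*24 = -120)
((2 - 2)² + M)² = ((2 - 2)² - 120)² = (0² - 120)² = (0 - 120)² = (-120)² = 14400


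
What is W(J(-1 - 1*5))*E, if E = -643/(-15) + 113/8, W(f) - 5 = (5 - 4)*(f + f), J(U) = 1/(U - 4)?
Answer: 6839/25 ≈ 273.56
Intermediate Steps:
J(U) = 1/(-4 + U)
W(f) = 5 + 2*f (W(f) = 5 + (5 - 4)*(f + f) = 5 + 1*(2*f) = 5 + 2*f)
E = 6839/120 (E = -643*(-1/15) + 113*(1/8) = 643/15 + 113/8 = 6839/120 ≈ 56.992)
W(J(-1 - 1*5))*E = (5 + 2/(-4 + (-1 - 1*5)))*(6839/120) = (5 + 2/(-4 + (-1 - 5)))*(6839/120) = (5 + 2/(-4 - 6))*(6839/120) = (5 + 2/(-10))*(6839/120) = (5 + 2*(-1/10))*(6839/120) = (5 - 1/5)*(6839/120) = (24/5)*(6839/120) = 6839/25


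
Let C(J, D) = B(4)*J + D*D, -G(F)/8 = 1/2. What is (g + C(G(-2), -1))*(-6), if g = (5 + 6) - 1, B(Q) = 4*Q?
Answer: 318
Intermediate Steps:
G(F) = -4 (G(F) = -8/2 = -8*½ = -4)
g = 10 (g = 11 - 1 = 10)
C(J, D) = D² + 16*J (C(J, D) = (4*4)*J + D*D = 16*J + D² = D² + 16*J)
(g + C(G(-2), -1))*(-6) = (10 + ((-1)² + 16*(-4)))*(-6) = (10 + (1 - 64))*(-6) = (10 - 63)*(-6) = -53*(-6) = 318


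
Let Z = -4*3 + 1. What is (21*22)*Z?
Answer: -5082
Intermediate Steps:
Z = -11 (Z = -12 + 1 = -11)
(21*22)*Z = (21*22)*(-11) = 462*(-11) = -5082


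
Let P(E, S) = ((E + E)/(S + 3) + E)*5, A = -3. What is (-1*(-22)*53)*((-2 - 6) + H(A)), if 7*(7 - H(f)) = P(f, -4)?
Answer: -25652/7 ≈ -3664.6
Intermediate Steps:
P(E, S) = 5*E + 10*E/(3 + S) (P(E, S) = ((2*E)/(3 + S) + E)*5 = (2*E/(3 + S) + E)*5 = (E + 2*E/(3 + S))*5 = 5*E + 10*E/(3 + S))
H(f) = 7 + 5*f/7 (H(f) = 7 - 5*f*(5 - 4)/(7*(3 - 4)) = 7 - 5*f/(7*(-1)) = 7 - 5*f*(-1)/7 = 7 - (-5)*f/7 = 7 + 5*f/7)
(-1*(-22)*53)*((-2 - 6) + H(A)) = (-1*(-22)*53)*((-2 - 6) + (7 + (5/7)*(-3))) = (22*53)*(-8 + (7 - 15/7)) = 1166*(-8 + 34/7) = 1166*(-22/7) = -25652/7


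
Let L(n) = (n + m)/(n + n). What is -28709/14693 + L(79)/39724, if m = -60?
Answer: -180188658761/92219027656 ≈ -1.9539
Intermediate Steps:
L(n) = (-60 + n)/(2*n) (L(n) = (n - 60)/(n + n) = (-60 + n)/((2*n)) = (-60 + n)*(1/(2*n)) = (-60 + n)/(2*n))
-28709/14693 + L(79)/39724 = -28709/14693 + ((½)*(-60 + 79)/79)/39724 = -28709*1/14693 + ((½)*(1/79)*19)*(1/39724) = -28709/14693 + (19/158)*(1/39724) = -28709/14693 + 19/6276392 = -180188658761/92219027656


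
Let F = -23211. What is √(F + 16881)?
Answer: I*√6330 ≈ 79.561*I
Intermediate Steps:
√(F + 16881) = √(-23211 + 16881) = √(-6330) = I*√6330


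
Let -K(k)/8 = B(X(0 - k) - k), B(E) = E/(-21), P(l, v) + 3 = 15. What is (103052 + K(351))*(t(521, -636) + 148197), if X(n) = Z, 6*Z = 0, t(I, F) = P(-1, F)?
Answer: 106773913452/7 ≈ 1.5253e+10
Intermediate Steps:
P(l, v) = 12 (P(l, v) = -3 + 15 = 12)
t(I, F) = 12
Z = 0 (Z = (⅙)*0 = 0)
X(n) = 0
B(E) = -E/21 (B(E) = E*(-1/21) = -E/21)
K(k) = -8*k/21 (K(k) = -(-8)*(0 - k)/21 = -(-8)*(-k)/21 = -8*k/21)
(103052 + K(351))*(t(521, -636) + 148197) = (103052 - 8/21*351)*(12 + 148197) = (103052 - 936/7)*148209 = (720428/7)*148209 = 106773913452/7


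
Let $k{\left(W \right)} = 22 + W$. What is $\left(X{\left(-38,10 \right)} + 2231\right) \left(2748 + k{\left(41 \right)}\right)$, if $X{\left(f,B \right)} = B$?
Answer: $6299451$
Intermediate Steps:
$\left(X{\left(-38,10 \right)} + 2231\right) \left(2748 + k{\left(41 \right)}\right) = \left(10 + 2231\right) \left(2748 + \left(22 + 41\right)\right) = 2241 \left(2748 + 63\right) = 2241 \cdot 2811 = 6299451$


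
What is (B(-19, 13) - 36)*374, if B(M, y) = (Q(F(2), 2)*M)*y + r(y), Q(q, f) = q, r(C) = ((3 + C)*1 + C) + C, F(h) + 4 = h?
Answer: 187000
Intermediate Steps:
F(h) = -4 + h
r(C) = 3 + 3*C (r(C) = ((3 + C) + C) + C = (3 + 2*C) + C = 3 + 3*C)
B(M, y) = 3 + 3*y - 2*M*y (B(M, y) = ((-4 + 2)*M)*y + (3 + 3*y) = (-2*M)*y + (3 + 3*y) = -2*M*y + (3 + 3*y) = 3 + 3*y - 2*M*y)
(B(-19, 13) - 36)*374 = ((3 + 3*13 - 2*(-19)*13) - 36)*374 = ((3 + 39 + 494) - 36)*374 = (536 - 36)*374 = 500*374 = 187000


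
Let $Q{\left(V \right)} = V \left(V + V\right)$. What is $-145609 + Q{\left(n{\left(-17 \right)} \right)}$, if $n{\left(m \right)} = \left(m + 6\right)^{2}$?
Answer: $-116327$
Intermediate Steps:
$n{\left(m \right)} = \left(6 + m\right)^{2}$
$Q{\left(V \right)} = 2 V^{2}$ ($Q{\left(V \right)} = V 2 V = 2 V^{2}$)
$-145609 + Q{\left(n{\left(-17 \right)} \right)} = -145609 + 2 \left(\left(6 - 17\right)^{2}\right)^{2} = -145609 + 2 \left(\left(-11\right)^{2}\right)^{2} = -145609 + 2 \cdot 121^{2} = -145609 + 2 \cdot 14641 = -145609 + 29282 = -116327$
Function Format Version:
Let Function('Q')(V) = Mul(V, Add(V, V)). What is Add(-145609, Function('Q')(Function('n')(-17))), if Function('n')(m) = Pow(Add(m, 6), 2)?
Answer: -116327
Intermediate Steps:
Function('n')(m) = Pow(Add(6, m), 2)
Function('Q')(V) = Mul(2, Pow(V, 2)) (Function('Q')(V) = Mul(V, Mul(2, V)) = Mul(2, Pow(V, 2)))
Add(-145609, Function('Q')(Function('n')(-17))) = Add(-145609, Mul(2, Pow(Pow(Add(6, -17), 2), 2))) = Add(-145609, Mul(2, Pow(Pow(-11, 2), 2))) = Add(-145609, Mul(2, Pow(121, 2))) = Add(-145609, Mul(2, 14641)) = Add(-145609, 29282) = -116327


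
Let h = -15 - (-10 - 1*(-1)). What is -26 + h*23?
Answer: -164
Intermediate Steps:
h = -6 (h = -15 - (-10 + 1) = -15 - 1*(-9) = -15 + 9 = -6)
-26 + h*23 = -26 - 6*23 = -26 - 138 = -164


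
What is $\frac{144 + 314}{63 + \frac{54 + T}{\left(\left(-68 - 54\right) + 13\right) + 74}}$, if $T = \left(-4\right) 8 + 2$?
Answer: $\frac{16030}{2181} \approx 7.3498$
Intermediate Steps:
$T = -30$ ($T = -32 + 2 = -30$)
$\frac{144 + 314}{63 + \frac{54 + T}{\left(\left(-68 - 54\right) + 13\right) + 74}} = \frac{144 + 314}{63 + \frac{54 - 30}{\left(\left(-68 - 54\right) + 13\right) + 74}} = \frac{458}{63 + \frac{24}{\left(-122 + 13\right) + 74}} = \frac{458}{63 + \frac{24}{-109 + 74}} = \frac{458}{63 + \frac{24}{-35}} = \frac{458}{63 + 24 \left(- \frac{1}{35}\right)} = \frac{458}{63 - \frac{24}{35}} = \frac{458}{\frac{2181}{35}} = 458 \cdot \frac{35}{2181} = \frac{16030}{2181}$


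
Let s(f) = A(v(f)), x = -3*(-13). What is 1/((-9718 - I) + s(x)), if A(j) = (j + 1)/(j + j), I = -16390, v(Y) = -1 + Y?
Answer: 76/507111 ≈ 0.00014987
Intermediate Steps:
x = 39
A(j) = (1 + j)/(2*j) (A(j) = (1 + j)/((2*j)) = (1 + j)*(1/(2*j)) = (1 + j)/(2*j))
s(f) = f/(2*(-1 + f)) (s(f) = (1 + (-1 + f))/(2*(-1 + f)) = f/(2*(-1 + f)))
1/((-9718 - I) + s(x)) = 1/((-9718 - 1*(-16390)) + (½)*39/(-1 + 39)) = 1/((-9718 + 16390) + (½)*39/38) = 1/(6672 + (½)*39*(1/38)) = 1/(6672 + 39/76) = 1/(507111/76) = 76/507111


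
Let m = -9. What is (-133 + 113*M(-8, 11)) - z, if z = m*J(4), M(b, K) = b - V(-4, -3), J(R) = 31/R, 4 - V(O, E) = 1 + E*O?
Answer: 199/4 ≈ 49.750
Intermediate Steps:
V(O, E) = 3 - E*O (V(O, E) = 4 - (1 + E*O) = 4 + (-1 - E*O) = 3 - E*O)
M(b, K) = 9 + b (M(b, K) = b - (3 - 1*(-3)*(-4)) = b - (3 - 12) = b - 1*(-9) = b + 9 = 9 + b)
z = -279/4 ≈ -69.750
(-133 + 113*M(-8, 11)) - z = (-133 + 113*(9 - 8)) - 1*(-279/4) = (-133 + 113*1) + 279/4 = (-133 + 113) + 279/4 = -20 + 279/4 = 199/4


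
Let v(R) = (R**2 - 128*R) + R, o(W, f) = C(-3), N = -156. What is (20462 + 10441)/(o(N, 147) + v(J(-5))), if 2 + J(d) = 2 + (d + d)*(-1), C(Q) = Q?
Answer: -10301/391 ≈ -26.345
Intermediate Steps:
o(W, f) = -3
J(d) = -2*d (J(d) = -2 + (2 + (d + d)*(-1)) = -2 + (2 + (2*d)*(-1)) = -2 + (2 - 2*d) = -2*d)
v(R) = R**2 - 127*R
(20462 + 10441)/(o(N, 147) + v(J(-5))) = (20462 + 10441)/(-3 + (-2*(-5))*(-127 - 2*(-5))) = 30903/(-3 + 10*(-127 + 10)) = 30903/(-3 + 10*(-117)) = 30903/(-3 - 1170) = 30903/(-1173) = 30903*(-1/1173) = -10301/391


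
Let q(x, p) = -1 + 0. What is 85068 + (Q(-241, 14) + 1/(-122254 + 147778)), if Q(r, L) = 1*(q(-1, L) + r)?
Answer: 2165098825/25524 ≈ 84826.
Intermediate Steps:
q(x, p) = -1
Q(r, L) = -1 + r (Q(r, L) = 1*(-1 + r) = -1 + r)
85068 + (Q(-241, 14) + 1/(-122254 + 147778)) = 85068 + ((-1 - 241) + 1/(-122254 + 147778)) = 85068 + (-242 + 1/25524) = 85068 - 6176807/25524 = 2165098825/25524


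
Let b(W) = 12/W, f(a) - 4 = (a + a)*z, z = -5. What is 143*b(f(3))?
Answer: -66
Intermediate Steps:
f(a) = 4 - 10*a (f(a) = 4 + (a + a)*(-5) = 4 + (2*a)*(-5) = 4 - 10*a)
143*b(f(3)) = 143*(12/(4 - 10*3)) = 143*(12/(4 - 30)) = 143*(12/(-26)) = 143*(12*(-1/26)) = 143*(-6/13) = -66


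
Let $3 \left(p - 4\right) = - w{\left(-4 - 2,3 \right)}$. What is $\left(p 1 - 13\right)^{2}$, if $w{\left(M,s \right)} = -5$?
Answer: $\frac{484}{9} \approx 53.778$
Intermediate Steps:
$p = \frac{17}{3}$ ($p = 4 + \frac{\left(-1\right) \left(-5\right)}{3} = 4 + \frac{1}{3} \cdot 5 = 4 + \frac{5}{3} = \frac{17}{3} \approx 5.6667$)
$\left(p 1 - 13\right)^{2} = \left(\frac{17}{3} \cdot 1 - 13\right)^{2} = \left(\frac{17}{3} - 13\right)^{2} = \left(- \frac{22}{3}\right)^{2} = \frac{484}{9}$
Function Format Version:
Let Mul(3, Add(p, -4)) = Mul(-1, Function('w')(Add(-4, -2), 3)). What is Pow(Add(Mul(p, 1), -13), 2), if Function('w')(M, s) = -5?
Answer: Rational(484, 9) ≈ 53.778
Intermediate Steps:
p = Rational(17, 3) (p = Add(4, Mul(Rational(1, 3), Mul(-1, -5))) = Add(4, Mul(Rational(1, 3), 5)) = Add(4, Rational(5, 3)) = Rational(17, 3) ≈ 5.6667)
Pow(Add(Mul(p, 1), -13), 2) = Pow(Add(Mul(Rational(17, 3), 1), -13), 2) = Pow(Add(Rational(17, 3), -13), 2) = Pow(Rational(-22, 3), 2) = Rational(484, 9)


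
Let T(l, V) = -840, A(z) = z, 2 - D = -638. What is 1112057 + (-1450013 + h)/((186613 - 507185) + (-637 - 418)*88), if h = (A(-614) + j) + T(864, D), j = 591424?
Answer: 153246189509/137804 ≈ 1.1121e+6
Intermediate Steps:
D = 640 (D = 2 - 1*(-638) = 2 + 638 = 640)
h = 589970 (h = (-614 + 591424) - 840 = 590810 - 840 = 589970)
1112057 + (-1450013 + h)/((186613 - 507185) + (-637 - 418)*88) = 1112057 + (-1450013 + 589970)/((186613 - 507185) + (-637 - 418)*88) = 1112057 - 860043/(-320572 - 1055*88) = 1112057 - 860043/(-320572 - 92840) = 1112057 - 860043/(-413412) = 1112057 - 860043*(-1/413412) = 1112057 + 286681/137804 = 153246189509/137804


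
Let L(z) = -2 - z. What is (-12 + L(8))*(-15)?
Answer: 330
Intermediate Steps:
(-12 + L(8))*(-15) = (-12 + (-2 - 1*8))*(-15) = (-12 + (-2 - 8))*(-15) = (-12 - 10)*(-15) = -22*(-15) = 330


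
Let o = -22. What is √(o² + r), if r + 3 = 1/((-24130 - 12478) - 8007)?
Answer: √957429601610/44615 ≈ 21.932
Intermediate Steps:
r = -133846/44615 (r = -3 + 1/((-24130 - 12478) - 8007) = -3 + 1/(-36608 - 8007) = -3 + 1/(-44615) = -3 - 1/44615 = -133846/44615 ≈ -3.0000)
√(o² + r) = √((-22)² - 133846/44615) = √(484 - 133846/44615) = √(21459814/44615) = √957429601610/44615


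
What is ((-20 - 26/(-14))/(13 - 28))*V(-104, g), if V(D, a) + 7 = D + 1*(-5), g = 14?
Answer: -14732/105 ≈ -140.30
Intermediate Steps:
V(D, a) = -12 + D (V(D, a) = -7 + (D + 1*(-5)) = -7 + (D - 5) = -7 + (-5 + D) = -12 + D)
((-20 - 26/(-14))/(13 - 28))*V(-104, g) = ((-20 - 26/(-14))/(13 - 28))*(-12 - 104) = ((-20 - 26*(-1/14))/(-15))*(-116) = ((-20 + 13/7)*(-1/15))*(-116) = -127/7*(-1/15)*(-116) = (127/105)*(-116) = -14732/105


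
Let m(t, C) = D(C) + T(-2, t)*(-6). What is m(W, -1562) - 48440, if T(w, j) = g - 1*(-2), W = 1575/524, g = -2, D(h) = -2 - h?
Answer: -46880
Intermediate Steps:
W = 1575/524 (W = 1575*(1/524) = 1575/524 ≈ 3.0057)
T(w, j) = 0 (T(w, j) = -2 - 1*(-2) = -2 + 2 = 0)
m(t, C) = -2 - C (m(t, C) = (-2 - C) + 0*(-6) = (-2 - C) + 0 = -2 - C)
m(W, -1562) - 48440 = (-2 - 1*(-1562)) - 48440 = (-2 + 1562) - 48440 = 1560 - 48440 = -46880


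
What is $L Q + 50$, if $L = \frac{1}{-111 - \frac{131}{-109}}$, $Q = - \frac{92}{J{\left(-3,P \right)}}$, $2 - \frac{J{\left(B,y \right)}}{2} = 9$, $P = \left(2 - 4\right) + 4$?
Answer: $\frac{2091893}{41888} \approx 49.94$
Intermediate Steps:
$P = 2$ ($P = -2 + 4 = 2$)
$J{\left(B,y \right)} = -14$ ($J{\left(B,y \right)} = 4 - 18 = -14$)
$Q = \frac{46}{7}$ ($Q = - \frac{92}{-14} = \left(-92\right) \left(- \frac{1}{14}\right) = \frac{46}{7} \approx 6.5714$)
$L = - \frac{109}{11968}$ ($L = \frac{1}{-111 - - \frac{131}{109}} = \frac{1}{-111 + \frac{131}{109}} = \frac{1}{- \frac{11968}{109}} = - \frac{109}{11968} \approx -0.0091076$)
$L Q + 50 = \left(- \frac{109}{11968}\right) \frac{46}{7} + 50 = - \frac{2507}{41888} + 50 = \frac{2091893}{41888}$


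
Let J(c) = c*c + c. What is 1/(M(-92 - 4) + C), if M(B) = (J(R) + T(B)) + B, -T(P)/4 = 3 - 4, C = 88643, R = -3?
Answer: 1/88557 ≈ 1.1292e-5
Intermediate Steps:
T(P) = 4 (T(P) = -4*(3 - 4) = -4*(-1) = 4)
J(c) = c + c**2 (J(c) = c**2 + c = c + c**2)
M(B) = 10 + B (M(B) = (-3*(1 - 3) + 4) + B = (-3*(-2) + 4) + B = (6 + 4) + B = 10 + B)
1/(M(-92 - 4) + C) = 1/((10 + (-92 - 4)) + 88643) = 1/((10 - 96) + 88643) = 1/(-86 + 88643) = 1/88557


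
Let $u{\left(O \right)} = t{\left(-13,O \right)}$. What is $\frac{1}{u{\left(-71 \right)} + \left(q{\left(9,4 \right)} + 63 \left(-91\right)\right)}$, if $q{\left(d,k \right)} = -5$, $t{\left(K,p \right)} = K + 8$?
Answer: $- \frac{1}{5743} \approx -0.00017412$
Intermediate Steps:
$t{\left(K,p \right)} = 8 + K$
$u{\left(O \right)} = -5$ ($u{\left(O \right)} = 8 - 13 = -5$)
$\frac{1}{u{\left(-71 \right)} + \left(q{\left(9,4 \right)} + 63 \left(-91\right)\right)} = \frac{1}{-5 + \left(-5 + 63 \left(-91\right)\right)} = \frac{1}{-5 - 5738} = \frac{1}{-5743} = - \frac{1}{5743}$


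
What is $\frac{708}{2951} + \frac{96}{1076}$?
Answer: $\frac{261276}{793819} \approx 0.32914$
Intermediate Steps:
$\frac{708}{2951} + \frac{96}{1076} = 708 \cdot \frac{1}{2951} + 96 \cdot \frac{1}{1076} = \frac{708}{2951} + \frac{24}{269} = \frac{261276}{793819}$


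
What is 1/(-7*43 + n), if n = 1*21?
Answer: -1/280 ≈ -0.0035714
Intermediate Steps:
n = 21
1/(-7*43 + n) = 1/(-7*43 + 21) = 1/(-301 + 21) = 1/(-280) = -1/280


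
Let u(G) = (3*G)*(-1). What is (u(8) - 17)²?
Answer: 1681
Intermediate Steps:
u(G) = -3*G
(u(8) - 17)² = (-3*8 - 17)² = (-24 - 17)² = (-41)² = 1681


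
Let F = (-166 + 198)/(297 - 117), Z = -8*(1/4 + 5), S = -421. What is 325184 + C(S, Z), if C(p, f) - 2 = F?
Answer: 14633378/45 ≈ 3.2519e+5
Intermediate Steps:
Z = -42 (Z = -8*(1/4 + 5) = -8*21/4 = -42)
F = 8/45 (F = 32/180 = 32*(1/180) = 8/45 ≈ 0.17778)
C(p, f) = 98/45 (C(p, f) = 2 + 8/45 = 98/45)
325184 + C(S, Z) = 325184 + 98/45 = 14633378/45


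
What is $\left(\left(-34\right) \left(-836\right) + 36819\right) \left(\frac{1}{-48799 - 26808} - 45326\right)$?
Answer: $- \frac{223585339375569}{75607} \approx -2.9572 \cdot 10^{9}$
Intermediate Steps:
$\left(\left(-34\right) \left(-836\right) + 36819\right) \left(\frac{1}{-48799 - 26808} - 45326\right) = \left(28424 + 36819\right) \left(\frac{1}{-75607} - 45326\right) = 65243 \left(- \frac{1}{75607} - 45326\right) = 65243 \left(- \frac{3426962883}{75607}\right) = - \frac{223585339375569}{75607}$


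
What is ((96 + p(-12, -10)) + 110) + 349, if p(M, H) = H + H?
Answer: 535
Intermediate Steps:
p(M, H) = 2*H
((96 + p(-12, -10)) + 110) + 349 = ((96 + 2*(-10)) + 110) + 349 = ((96 - 20) + 110) + 349 = (76 + 110) + 349 = 186 + 349 = 535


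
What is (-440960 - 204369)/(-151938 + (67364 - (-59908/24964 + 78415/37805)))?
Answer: 30451914563129/3990879547880 ≈ 7.6304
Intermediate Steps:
(-440960 - 204369)/(-151938 + (67364 - (-59908/24964 + 78415/37805))) = -645329/(-151938 + (67364 - (-59908*1/24964 + 78415*(1/37805)))) = -645329/(-151938 + (67364 - (-14977/6241 + 15683/7561))) = -645329/(-151938 + (67364 - 1*(-15363494/47188201))) = -645329/(-151938 + (67364 + 15363494/47188201)) = -645329/(-151938 + 3178801335658/47188201) = -645329/(-3990879547880/47188201) = -645329*(-47188201/3990879547880) = 30451914563129/3990879547880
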